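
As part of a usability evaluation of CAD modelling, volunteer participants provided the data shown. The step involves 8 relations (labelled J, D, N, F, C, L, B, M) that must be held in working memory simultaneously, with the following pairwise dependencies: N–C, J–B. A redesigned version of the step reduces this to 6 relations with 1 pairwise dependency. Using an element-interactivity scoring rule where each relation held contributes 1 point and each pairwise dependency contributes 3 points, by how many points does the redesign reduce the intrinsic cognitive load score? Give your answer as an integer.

5

Original: 8 × 1 + 2 × 3 = 8 + 6 = 14.
Redesigned: 6 × 1 + 1 × 3 = 6 + 3 = 9.
Reduction = 14 − 9 = 5.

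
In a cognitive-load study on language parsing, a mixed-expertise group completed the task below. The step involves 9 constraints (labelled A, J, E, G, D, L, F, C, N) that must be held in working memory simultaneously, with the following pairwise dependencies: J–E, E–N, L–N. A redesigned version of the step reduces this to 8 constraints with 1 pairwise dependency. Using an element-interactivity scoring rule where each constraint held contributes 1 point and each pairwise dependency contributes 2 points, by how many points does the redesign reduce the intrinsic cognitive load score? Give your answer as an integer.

Original: 9 × 1 + 3 × 2 = 9 + 6 = 15.
Redesigned: 8 × 1 + 1 × 2 = 8 + 2 = 10.
Reduction = 15 − 10 = 5.

5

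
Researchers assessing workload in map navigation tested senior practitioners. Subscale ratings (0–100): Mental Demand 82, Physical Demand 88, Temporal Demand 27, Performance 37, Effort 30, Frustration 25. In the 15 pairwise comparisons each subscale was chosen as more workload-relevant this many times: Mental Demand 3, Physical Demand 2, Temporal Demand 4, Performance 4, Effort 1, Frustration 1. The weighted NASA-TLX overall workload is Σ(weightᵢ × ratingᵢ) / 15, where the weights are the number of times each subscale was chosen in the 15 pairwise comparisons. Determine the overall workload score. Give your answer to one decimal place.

The tallies are the weights (they sum to 15).
Weighted sum = 3·82 + 2·88 + 4·27 + 4·37 + 1·30 + 1·25
            = 246 + 176 + 108 + 148 + 30 + 25 = 733.
Overall workload = 733 / 15 = 48.8667 ≈ 48.9.

48.9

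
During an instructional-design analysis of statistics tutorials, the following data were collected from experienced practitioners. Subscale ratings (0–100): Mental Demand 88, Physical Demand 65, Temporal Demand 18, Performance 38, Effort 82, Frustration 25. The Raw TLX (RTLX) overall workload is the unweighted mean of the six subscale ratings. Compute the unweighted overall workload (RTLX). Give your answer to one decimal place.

52.7

Sum of ratings = 88 + 65 + 18 + 38 + 82 + 25 = 316.
RTLX = 316 / 6 = 52.6667 ≈ 52.7.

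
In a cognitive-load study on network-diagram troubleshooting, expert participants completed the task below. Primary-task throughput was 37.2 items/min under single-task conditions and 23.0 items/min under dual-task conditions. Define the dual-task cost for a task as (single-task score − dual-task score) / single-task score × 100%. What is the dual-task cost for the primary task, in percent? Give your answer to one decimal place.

Cost = (37.2 − 23.0) / 37.2 × 100%
     = 14.2000 / 37.2 × 100% = 38.1720%.
≈ 38.2%.

38.2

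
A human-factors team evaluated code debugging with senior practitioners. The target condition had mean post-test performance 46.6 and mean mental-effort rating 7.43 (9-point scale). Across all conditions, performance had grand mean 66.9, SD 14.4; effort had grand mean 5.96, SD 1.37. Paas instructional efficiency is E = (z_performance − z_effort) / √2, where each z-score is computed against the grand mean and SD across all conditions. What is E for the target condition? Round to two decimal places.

z_performance = (46.6 − 66.9) / 14.4 = -20.3000 / 14.4 = -1.4097.
z_effort = (7.43 − 5.96) / 1.37 = 1.4700 / 1.37 = 1.0730.
z_P − z_E = -1.4097 − 1.0730 = -2.4827.
E = -2.4827 / √2 = -2.4827 / 1.41421 = -1.7555 ≈ -1.76.

-1.76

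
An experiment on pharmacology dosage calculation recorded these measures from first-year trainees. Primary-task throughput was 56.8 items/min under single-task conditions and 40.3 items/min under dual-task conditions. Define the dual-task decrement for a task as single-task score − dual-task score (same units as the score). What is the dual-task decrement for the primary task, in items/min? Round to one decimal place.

16.5

Decrement = 56.8 − 40.3 = 16.5000 items/min ≈ 16.5 items/min.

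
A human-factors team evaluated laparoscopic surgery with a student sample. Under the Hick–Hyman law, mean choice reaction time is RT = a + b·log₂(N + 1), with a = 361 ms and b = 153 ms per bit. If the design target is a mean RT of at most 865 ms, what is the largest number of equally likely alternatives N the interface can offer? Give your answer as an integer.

8

Set 361 + 153·log₂(N + 1) ≤ 865.
log₂(N + 1) ≤ (865 − 361) / 153 = 3.2941.
N + 1 ≤ 2^3.2941 = 9.8090.
N ≤ 8.8090, so the largest integer N is 8.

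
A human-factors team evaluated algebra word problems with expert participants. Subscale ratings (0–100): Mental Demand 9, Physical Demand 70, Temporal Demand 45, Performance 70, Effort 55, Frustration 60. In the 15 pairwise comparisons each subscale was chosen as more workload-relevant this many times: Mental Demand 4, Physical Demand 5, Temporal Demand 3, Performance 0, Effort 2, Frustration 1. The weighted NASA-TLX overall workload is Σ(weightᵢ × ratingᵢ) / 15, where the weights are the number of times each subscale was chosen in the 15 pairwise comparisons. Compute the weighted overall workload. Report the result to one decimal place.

46.1

The tallies are the weights (they sum to 15).
Weighted sum = 4·9 + 5·70 + 3·45 + 0·70 + 2·55 + 1·60
            = 36 + 350 + 135 + 0 + 110 + 60 = 691.
Overall workload = 691 / 15 = 46.0667 ≈ 46.1.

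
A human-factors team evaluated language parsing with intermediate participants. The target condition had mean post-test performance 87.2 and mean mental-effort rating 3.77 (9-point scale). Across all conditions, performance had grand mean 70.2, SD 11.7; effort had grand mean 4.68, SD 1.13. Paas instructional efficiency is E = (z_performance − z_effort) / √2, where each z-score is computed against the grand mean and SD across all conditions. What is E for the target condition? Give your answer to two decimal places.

1.60

z_performance = (87.2 − 70.2) / 11.7 = 17.0000 / 11.7 = 1.4530.
z_effort = (3.77 − 4.68) / 1.13 = -0.9100 / 1.13 = -0.8053.
z_P − z_E = 1.4530 − (-0.8053) = 2.2583.
E = 2.2583 / √2 = 2.2583 / 1.41421 = 1.5969 ≈ 1.60.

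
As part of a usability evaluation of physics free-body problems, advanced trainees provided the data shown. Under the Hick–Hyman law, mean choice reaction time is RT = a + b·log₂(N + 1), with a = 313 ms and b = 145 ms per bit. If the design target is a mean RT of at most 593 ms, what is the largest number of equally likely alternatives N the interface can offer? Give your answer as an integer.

Set 313 + 145·log₂(N + 1) ≤ 593.
log₂(N + 1) ≤ (593 − 313) / 145 = 1.9310.
N + 1 ≤ 2^1.9310 = 3.8132.
N ≤ 2.8132, so the largest integer N is 2.

2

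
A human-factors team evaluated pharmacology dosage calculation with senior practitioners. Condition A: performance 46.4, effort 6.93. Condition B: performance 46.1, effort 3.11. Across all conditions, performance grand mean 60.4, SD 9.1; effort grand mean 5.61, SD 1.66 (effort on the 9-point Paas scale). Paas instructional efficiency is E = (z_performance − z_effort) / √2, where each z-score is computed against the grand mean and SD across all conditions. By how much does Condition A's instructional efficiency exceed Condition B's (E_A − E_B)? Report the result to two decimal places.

-1.60

Condition A: z_P = (46.4 − 60.4)/9.1 = -1.5385; z_E = (6.93 − 5.61)/1.66 = 0.7952; E_A = (-1.5385 − 0.7952)/√2 = -1.6502.
Condition B: z_P = (46.1 − 60.4)/9.1 = -1.5714; z_E = (3.11 − 5.61)/1.66 = -1.5060; E_B = (-1.5714 − (-1.5060))/√2 = -0.0462.
E_A − E_B = -1.6502 − (-0.0462) = -1.6040 ≈ -1.60.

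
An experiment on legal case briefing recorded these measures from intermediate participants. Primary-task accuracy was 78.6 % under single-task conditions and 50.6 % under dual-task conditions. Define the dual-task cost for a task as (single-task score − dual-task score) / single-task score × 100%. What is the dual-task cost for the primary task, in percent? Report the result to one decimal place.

35.6

Cost = (78.6 − 50.6) / 78.6 × 100%
     = 28.0000 / 78.6 × 100% = 35.6234%.
≈ 35.6%.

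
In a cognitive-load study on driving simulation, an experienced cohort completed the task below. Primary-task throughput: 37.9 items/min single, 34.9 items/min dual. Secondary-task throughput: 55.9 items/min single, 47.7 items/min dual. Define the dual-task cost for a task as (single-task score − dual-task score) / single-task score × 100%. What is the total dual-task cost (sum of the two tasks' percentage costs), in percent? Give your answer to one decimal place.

Primary cost = (37.9 − 34.9) / 37.9 × 100% = 7.9156%.
Secondary cost = (55.9 − 47.7) / 55.9 × 100% = 14.6691%.
Total = 7.9156% + 14.6691% = 22.5847% ≈ 22.6%.

22.6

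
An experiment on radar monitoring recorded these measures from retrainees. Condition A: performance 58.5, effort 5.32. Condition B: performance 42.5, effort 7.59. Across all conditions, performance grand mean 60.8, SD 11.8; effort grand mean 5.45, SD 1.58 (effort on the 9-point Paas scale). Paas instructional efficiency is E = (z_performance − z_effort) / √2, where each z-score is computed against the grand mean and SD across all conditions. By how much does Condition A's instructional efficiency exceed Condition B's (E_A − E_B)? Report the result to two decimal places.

Condition A: z_P = (58.5 − 60.8)/11.8 = -0.1949; z_E = (5.32 − 5.45)/1.58 = -0.0823; E_A = (-0.1949 − (-0.0823))/√2 = -0.0796.
Condition B: z_P = (42.5 − 60.8)/11.8 = -1.5508; z_E = (7.59 − 5.45)/1.58 = 1.3544; E_B = (-1.5508 − 1.3544)/√2 = -2.0543.
E_A − E_B = -0.0796 − (-2.0543) = 1.9747 ≈ 1.97.

1.97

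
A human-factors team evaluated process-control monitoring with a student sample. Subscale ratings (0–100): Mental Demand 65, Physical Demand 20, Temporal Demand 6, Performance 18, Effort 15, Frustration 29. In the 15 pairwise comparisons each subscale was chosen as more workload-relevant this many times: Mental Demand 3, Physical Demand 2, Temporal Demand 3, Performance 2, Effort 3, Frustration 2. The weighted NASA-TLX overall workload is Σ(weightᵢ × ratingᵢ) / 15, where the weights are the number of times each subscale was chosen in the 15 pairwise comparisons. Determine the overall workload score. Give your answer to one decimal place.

26.1

The tallies are the weights (they sum to 15).
Weighted sum = 3·65 + 2·20 + 3·6 + 2·18 + 3·15 + 2·29
            = 195 + 40 + 18 + 36 + 45 + 58 = 392.
Overall workload = 392 / 15 = 26.1333 ≈ 26.1.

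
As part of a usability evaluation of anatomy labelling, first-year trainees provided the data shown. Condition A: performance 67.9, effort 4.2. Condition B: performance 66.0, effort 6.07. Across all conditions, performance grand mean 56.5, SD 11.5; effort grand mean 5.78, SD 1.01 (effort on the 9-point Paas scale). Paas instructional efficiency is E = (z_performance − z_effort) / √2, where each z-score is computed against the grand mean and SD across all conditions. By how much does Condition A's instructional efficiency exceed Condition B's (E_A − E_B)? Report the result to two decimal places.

1.43

Condition A: z_P = (67.9 − 56.5)/11.5 = 0.9913; z_E = (4.2 − 5.78)/1.01 = -1.5644; E_A = (0.9913 − (-1.5644))/√2 = 1.8072.
Condition B: z_P = (66.0 − 56.5)/11.5 = 0.8261; z_E = (6.07 − 5.78)/1.01 = 0.2871; E_B = (0.8261 − 0.2871)/√2 = 0.3811.
E_A − E_B = 1.8072 − 0.3811 = 1.4261 ≈ 1.43.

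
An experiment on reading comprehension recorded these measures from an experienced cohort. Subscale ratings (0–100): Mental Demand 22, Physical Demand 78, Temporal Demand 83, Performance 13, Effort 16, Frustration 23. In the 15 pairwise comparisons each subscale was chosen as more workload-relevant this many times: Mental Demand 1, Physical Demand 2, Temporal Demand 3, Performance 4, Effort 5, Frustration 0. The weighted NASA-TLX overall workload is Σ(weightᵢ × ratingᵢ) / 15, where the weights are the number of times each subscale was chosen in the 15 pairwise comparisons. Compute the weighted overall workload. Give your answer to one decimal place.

The tallies are the weights (they sum to 15).
Weighted sum = 1·22 + 2·78 + 3·83 + 4·13 + 5·16 + 0·23
            = 22 + 156 + 249 + 52 + 80 + 0 = 559.
Overall workload = 559 / 15 = 37.2667 ≈ 37.3.

37.3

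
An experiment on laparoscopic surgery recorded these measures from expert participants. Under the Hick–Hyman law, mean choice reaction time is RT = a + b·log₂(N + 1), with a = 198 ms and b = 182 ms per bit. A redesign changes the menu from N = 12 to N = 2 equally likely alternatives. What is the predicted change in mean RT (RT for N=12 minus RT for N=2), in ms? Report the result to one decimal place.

385.0

RT(12) = 198 + 182·log₂(13) = 198 + 182·3.7004 = 871.4728 ms.
RT(2) = 198 + 182·log₂(3) = 198 + 182·1.5850 = 486.4700 ms.
Difference = 871.4728 − 486.4700 = 385.0028 ≈ 385.0 ms.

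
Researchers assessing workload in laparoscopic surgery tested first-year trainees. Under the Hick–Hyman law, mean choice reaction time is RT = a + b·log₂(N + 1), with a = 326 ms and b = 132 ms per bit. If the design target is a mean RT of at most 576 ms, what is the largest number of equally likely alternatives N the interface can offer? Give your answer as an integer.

2

Set 326 + 132·log₂(N + 1) ≤ 576.
log₂(N + 1) ≤ (576 − 326) / 132 = 1.8939.
N + 1 ≤ 2^1.8939 = 3.7164.
N ≤ 2.7164, so the largest integer N is 2.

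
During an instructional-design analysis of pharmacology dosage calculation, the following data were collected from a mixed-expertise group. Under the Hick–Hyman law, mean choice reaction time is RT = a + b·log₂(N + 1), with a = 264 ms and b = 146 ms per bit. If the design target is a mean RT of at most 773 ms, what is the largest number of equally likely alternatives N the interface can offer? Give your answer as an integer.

Set 264 + 146·log₂(N + 1) ≤ 773.
log₂(N + 1) ≤ (773 − 264) / 146 = 3.4863.
N + 1 ≤ 2^3.4863 = 11.2068.
N ≤ 10.2068, so the largest integer N is 10.

10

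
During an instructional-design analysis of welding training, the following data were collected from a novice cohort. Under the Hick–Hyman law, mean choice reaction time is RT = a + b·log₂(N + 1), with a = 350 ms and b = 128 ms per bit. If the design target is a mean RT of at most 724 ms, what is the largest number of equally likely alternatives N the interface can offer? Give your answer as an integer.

6

Set 350 + 128·log₂(N + 1) ≤ 724.
log₂(N + 1) ≤ (724 − 350) / 128 = 2.9219.
N + 1 ≤ 2^2.9219 = 7.5784.
N ≤ 6.5784, so the largest integer N is 6.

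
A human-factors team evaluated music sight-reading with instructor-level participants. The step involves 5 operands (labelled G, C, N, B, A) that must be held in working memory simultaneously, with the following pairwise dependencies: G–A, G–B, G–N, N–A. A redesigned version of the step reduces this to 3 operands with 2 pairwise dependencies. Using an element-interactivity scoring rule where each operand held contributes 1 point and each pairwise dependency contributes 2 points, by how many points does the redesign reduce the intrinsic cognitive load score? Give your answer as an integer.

Original: 5 × 1 + 4 × 2 = 5 + 8 = 13.
Redesigned: 3 × 1 + 2 × 2 = 3 + 4 = 7.
Reduction = 13 − 7 = 6.

6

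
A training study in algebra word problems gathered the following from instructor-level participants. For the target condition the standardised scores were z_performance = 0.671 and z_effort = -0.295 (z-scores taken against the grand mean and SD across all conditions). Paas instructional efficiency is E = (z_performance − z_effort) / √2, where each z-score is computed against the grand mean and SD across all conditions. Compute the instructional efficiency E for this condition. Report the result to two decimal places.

z_P − z_E = 0.671 − (-0.295) = 0.9660.
E = 0.9660 / √2 = 0.9660 / 1.41421 = 0.6831 ≈ 0.68.

0.68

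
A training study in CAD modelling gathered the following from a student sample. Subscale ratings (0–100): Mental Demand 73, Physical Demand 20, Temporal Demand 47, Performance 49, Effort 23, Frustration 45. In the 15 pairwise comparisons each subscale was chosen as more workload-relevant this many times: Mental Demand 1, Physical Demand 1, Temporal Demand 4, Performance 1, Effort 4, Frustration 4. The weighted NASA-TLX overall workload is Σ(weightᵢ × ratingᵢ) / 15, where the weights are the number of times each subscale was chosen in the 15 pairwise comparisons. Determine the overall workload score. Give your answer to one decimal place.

The tallies are the weights (they sum to 15).
Weighted sum = 1·73 + 1·20 + 4·47 + 1·49 + 4·23 + 4·45
            = 73 + 20 + 188 + 49 + 92 + 180 = 602.
Overall workload = 602 / 15 = 40.1333 ≈ 40.1.

40.1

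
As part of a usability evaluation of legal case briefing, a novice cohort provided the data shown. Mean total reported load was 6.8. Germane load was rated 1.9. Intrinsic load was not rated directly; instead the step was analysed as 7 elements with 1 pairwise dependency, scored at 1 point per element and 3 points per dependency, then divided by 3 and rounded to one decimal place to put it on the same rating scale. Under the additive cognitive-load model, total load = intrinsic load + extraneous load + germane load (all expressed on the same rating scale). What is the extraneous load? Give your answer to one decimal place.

1.6

Intrinsic (element-interactivity): (7 × 1 + 1 × 3) / 3 = 10 / 3 = 3.3333 → 3.3.
extraneous load = total − intrinsic − germane
             = 6.8 − 3.3 − 1.9 = 1.6.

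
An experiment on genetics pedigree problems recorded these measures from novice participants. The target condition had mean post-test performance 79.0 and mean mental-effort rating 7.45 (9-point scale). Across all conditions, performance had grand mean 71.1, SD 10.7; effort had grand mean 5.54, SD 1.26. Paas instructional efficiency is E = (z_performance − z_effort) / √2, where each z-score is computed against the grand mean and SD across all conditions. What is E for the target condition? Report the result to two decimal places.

z_performance = (79.0 − 71.1) / 10.7 = 7.9000 / 10.7 = 0.7383.
z_effort = (7.45 − 5.54) / 1.26 = 1.9100 / 1.26 = 1.5159.
z_P − z_E = 0.7383 − 1.5159 = -0.7776.
E = -0.7776 / √2 = -0.7776 / 1.41421 = -0.5498 ≈ -0.55.

-0.55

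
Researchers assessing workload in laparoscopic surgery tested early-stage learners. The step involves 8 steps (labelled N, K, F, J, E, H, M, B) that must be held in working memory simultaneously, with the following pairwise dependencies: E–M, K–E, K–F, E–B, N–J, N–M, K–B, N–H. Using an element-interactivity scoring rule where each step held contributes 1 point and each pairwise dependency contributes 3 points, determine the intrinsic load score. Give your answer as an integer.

32

Count of steps held simultaneously: 8.
Count of pairwise dependencies listed: 8.
Element contribution: 8 × 1 = 8.
Interaction contribution: 8 × 3 = 24.
Intrinsic load = 8 + 24 = 32.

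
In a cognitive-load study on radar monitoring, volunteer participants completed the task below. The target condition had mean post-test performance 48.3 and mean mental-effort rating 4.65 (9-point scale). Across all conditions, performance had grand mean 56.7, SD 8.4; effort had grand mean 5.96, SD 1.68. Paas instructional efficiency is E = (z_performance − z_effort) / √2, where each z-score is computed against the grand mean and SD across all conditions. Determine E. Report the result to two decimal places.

z_performance = (48.3 − 56.7) / 8.4 = -8.4000 / 8.4 = -1.0000.
z_effort = (4.65 − 5.96) / 1.68 = -1.3100 / 1.68 = -0.7798.
z_P − z_E = -1.0000 − (-0.7798) = -0.2202.
E = -0.2202 / √2 = -0.2202 / 1.41421 = -0.1557 ≈ -0.16.

-0.16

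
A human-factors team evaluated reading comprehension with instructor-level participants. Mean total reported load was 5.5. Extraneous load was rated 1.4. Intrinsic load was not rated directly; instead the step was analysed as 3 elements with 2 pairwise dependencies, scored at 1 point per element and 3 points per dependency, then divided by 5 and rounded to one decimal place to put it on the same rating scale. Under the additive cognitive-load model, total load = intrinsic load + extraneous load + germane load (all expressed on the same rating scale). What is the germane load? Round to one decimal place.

Intrinsic (element-interactivity): (3 × 1 + 2 × 3) / 5 = 9 / 5 = 1.8000 → 1.8.
germane load = total − intrinsic − extraneous
             = 5.5 − 1.8 − 1.4 = 2.3.

2.3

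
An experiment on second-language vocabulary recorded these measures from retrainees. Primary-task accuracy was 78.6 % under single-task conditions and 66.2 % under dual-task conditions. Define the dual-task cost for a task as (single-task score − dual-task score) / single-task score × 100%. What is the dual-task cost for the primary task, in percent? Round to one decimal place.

Cost = (78.6 − 66.2) / 78.6 × 100%
     = 12.4000 / 78.6 × 100% = 15.7761%.
≈ 15.8%.

15.8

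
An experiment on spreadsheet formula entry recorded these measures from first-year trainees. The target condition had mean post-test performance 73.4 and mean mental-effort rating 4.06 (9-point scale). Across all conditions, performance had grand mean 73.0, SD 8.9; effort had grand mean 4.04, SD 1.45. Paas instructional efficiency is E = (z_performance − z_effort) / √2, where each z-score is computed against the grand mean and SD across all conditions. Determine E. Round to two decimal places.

0.02

z_performance = (73.4 − 73.0) / 8.9 = 0.4000 / 8.9 = 0.0449.
z_effort = (4.06 − 4.04) / 1.45 = 0.0200 / 1.45 = 0.0138.
z_P − z_E = 0.0449 − 0.0138 = 0.0311.
E = 0.0311 / √2 = 0.0311 / 1.41421 = 0.0220 ≈ 0.02.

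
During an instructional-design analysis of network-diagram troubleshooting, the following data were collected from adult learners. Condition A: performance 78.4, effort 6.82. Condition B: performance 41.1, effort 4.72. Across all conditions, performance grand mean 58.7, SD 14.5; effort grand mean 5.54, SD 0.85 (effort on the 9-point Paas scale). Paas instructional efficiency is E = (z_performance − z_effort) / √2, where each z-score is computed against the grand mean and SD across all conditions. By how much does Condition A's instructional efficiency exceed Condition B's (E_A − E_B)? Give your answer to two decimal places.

0.07

Condition A: z_P = (78.4 − 58.7)/14.5 = 1.3586; z_E = (6.82 − 5.54)/0.85 = 1.5059; E_A = (1.3586 − 1.5059)/√2 = -0.1042.
Condition B: z_P = (41.1 − 58.7)/14.5 = -1.2138; z_E = (4.72 − 5.54)/0.85 = -0.9647; E_B = (-1.2138 − (-0.9647))/√2 = -0.1761.
E_A − E_B = -0.1042 − (-0.1761) = 0.0719 ≈ 0.07.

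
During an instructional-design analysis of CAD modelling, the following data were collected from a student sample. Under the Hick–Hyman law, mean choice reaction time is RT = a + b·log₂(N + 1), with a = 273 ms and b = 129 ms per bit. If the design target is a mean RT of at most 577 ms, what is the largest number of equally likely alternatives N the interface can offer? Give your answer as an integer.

Set 273 + 129·log₂(N + 1) ≤ 577.
log₂(N + 1) ≤ (577 − 273) / 129 = 2.3566.
N + 1 ≤ 2^2.3566 = 5.1216.
N ≤ 4.1216, so the largest integer N is 4.

4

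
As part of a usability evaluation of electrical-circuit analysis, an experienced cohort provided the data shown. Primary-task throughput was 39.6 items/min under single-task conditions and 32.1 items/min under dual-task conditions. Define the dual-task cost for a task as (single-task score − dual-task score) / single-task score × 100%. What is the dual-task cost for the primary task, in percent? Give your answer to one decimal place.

Cost = (39.6 − 32.1) / 39.6 × 100%
     = 7.5000 / 39.6 × 100% = 18.9394%.
≈ 18.9%.

18.9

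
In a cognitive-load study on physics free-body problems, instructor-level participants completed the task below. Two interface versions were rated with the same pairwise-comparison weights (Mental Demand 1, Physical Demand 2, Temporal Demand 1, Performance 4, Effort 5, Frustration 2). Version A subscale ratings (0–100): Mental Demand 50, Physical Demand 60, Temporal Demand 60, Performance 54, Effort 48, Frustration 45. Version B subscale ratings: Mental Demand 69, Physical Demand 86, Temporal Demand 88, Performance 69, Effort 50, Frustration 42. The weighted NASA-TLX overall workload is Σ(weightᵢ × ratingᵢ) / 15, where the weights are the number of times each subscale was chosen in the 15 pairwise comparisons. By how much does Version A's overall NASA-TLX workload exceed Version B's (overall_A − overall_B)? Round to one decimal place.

Version A weighted sum = 1·50 + 2·60 + 1·60 + 4·54 + 5·48 + 2·45 = 50 + 120 + 60 + 216 + 240 + 90 = 776; overall_A = 776/15 = 51.7333.
Version B weighted sum = 1·69 + 2·86 + 1·88 + 4·69 + 5·50 + 2·42 = 69 + 172 + 88 + 276 + 250 + 84 = 939; overall_B = 939/15 = 62.6000.
Difference = 51.7333 − 62.6000 = -10.8667 ≈ -10.9.

-10.9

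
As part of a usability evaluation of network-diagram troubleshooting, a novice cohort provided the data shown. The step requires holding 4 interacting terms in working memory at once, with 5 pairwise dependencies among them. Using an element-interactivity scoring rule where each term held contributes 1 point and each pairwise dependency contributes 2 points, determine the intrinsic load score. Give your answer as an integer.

14

Element contribution: 4 × 1 = 4.
Interaction contribution: 5 × 2 = 10.
Intrinsic load = 4 + 10 = 14.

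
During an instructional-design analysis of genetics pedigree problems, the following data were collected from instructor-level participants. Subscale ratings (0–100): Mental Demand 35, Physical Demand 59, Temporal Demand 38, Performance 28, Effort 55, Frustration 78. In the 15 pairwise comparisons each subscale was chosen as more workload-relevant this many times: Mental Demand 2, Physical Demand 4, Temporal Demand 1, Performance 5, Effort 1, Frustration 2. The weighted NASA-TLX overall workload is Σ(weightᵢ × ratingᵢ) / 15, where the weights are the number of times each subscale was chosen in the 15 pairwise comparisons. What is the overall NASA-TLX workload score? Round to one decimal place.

46.3

The tallies are the weights (they sum to 15).
Weighted sum = 2·35 + 4·59 + 1·38 + 5·28 + 1·55 + 2·78
            = 70 + 236 + 38 + 140 + 55 + 156 = 695.
Overall workload = 695 / 15 = 46.3333 ≈ 46.3.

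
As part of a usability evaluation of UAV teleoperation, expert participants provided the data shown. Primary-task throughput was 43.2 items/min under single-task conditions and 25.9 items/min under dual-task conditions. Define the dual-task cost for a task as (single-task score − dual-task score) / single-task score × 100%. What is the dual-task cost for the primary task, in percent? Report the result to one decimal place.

40.0

Cost = (43.2 − 25.9) / 43.2 × 100%
     = 17.3000 / 43.2 × 100% = 40.0463%.
≈ 40.0%.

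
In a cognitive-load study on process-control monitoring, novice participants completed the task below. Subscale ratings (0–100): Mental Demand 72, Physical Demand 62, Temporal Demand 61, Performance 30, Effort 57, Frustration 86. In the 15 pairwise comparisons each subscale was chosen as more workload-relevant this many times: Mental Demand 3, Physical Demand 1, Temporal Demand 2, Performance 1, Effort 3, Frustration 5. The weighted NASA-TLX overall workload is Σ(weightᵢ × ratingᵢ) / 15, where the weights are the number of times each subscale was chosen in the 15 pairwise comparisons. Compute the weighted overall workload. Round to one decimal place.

68.7

The tallies are the weights (they sum to 15).
Weighted sum = 3·72 + 1·62 + 2·61 + 1·30 + 3·57 + 5·86
            = 216 + 62 + 122 + 30 + 171 + 430 = 1031.
Overall workload = 1031 / 15 = 68.7333 ≈ 68.7.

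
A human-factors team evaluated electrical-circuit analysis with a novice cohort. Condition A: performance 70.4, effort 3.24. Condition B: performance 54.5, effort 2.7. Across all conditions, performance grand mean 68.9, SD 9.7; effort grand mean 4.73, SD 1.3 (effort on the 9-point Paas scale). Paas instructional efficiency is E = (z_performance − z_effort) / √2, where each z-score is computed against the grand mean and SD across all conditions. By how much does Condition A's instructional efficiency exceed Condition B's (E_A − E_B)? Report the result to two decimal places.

Condition A: z_P = (70.4 − 68.9)/9.7 = 0.1546; z_E = (3.24 − 4.73)/1.3 = -1.1462; E_A = (0.1546 − (-1.1462))/√2 = 0.9198.
Condition B: z_P = (54.5 − 68.9)/9.7 = -1.4845; z_E = (2.7 − 4.73)/1.3 = -1.5615; E_B = (-1.4845 − (-1.5615))/√2 = 0.0544.
E_A − E_B = 0.9198 − 0.0544 = 0.8654 ≈ 0.87.

0.87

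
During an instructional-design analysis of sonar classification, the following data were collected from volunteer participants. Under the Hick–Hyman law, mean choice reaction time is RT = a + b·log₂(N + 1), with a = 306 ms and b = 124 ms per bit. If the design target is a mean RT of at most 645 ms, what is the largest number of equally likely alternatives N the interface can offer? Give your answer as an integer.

Set 306 + 124·log₂(N + 1) ≤ 645.
log₂(N + 1) ≤ (645 − 306) / 124 = 2.7339.
N + 1 ≤ 2^2.7339 = 6.6525.
N ≤ 5.6525, so the largest integer N is 5.

5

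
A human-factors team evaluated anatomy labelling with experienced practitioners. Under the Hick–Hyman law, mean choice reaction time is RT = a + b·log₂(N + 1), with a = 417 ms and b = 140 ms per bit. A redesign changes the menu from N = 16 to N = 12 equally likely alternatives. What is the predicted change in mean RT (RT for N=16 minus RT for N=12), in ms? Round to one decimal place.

RT(16) = 417 + 140·log₂(17) = 417 + 140·4.0875 = 989.2500 ms.
RT(12) = 417 + 140·log₂(13) = 417 + 140·3.7004 = 935.0560 ms.
Difference = 989.2500 − 935.0560 = 54.1940 ≈ 54.2 ms.

54.2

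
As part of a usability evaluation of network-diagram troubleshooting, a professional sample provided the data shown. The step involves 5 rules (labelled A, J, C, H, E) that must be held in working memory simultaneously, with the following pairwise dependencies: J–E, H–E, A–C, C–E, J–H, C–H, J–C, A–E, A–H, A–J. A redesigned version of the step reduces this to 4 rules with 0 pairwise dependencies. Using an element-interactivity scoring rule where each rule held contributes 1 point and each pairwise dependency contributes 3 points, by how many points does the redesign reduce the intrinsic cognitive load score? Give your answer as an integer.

Original: 5 × 1 + 10 × 3 = 5 + 30 = 35.
Redesigned: 4 × 1 + 0 × 3 = 4 + 0 = 4.
Reduction = 35 − 4 = 31.

31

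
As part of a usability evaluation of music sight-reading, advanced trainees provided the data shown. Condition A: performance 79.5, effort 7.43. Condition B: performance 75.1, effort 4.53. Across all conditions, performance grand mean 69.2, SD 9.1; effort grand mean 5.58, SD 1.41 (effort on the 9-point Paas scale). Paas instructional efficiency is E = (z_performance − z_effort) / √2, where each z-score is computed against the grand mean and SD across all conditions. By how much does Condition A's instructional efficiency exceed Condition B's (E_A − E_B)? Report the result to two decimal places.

Condition A: z_P = (79.5 − 69.2)/9.1 = 1.1319; z_E = (7.43 − 5.58)/1.41 = 1.3121; E_A = (1.1319 − 1.3121)/√2 = -0.1274.
Condition B: z_P = (75.1 − 69.2)/9.1 = 0.6484; z_E = (4.53 − 5.58)/1.41 = -0.7447; E_B = (0.6484 − (-0.7447))/√2 = 0.9851.
E_A − E_B = -0.1274 − 0.9851 = -1.1125 ≈ -1.11.

-1.11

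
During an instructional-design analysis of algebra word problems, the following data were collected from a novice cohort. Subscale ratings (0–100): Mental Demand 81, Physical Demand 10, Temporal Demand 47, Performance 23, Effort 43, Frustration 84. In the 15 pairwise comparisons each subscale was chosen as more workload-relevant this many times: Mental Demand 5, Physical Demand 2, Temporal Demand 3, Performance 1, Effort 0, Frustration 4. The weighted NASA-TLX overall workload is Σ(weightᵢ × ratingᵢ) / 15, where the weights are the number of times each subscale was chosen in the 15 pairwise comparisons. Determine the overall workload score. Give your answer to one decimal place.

The tallies are the weights (they sum to 15).
Weighted sum = 5·81 + 2·10 + 3·47 + 1·23 + 0·43 + 4·84
            = 405 + 20 + 141 + 23 + 0 + 336 = 925.
Overall workload = 925 / 15 = 61.6667 ≈ 61.7.

61.7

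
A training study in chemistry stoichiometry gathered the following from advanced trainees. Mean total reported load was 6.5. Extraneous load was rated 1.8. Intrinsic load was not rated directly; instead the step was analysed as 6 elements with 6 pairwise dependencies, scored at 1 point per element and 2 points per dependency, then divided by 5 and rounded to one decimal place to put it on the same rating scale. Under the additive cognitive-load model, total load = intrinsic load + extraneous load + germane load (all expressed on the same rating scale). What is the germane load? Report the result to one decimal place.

1.1

Intrinsic (element-interactivity): (6 × 1 + 6 × 2) / 5 = 18 / 5 = 3.6000 → 3.6.
germane load = total − intrinsic − extraneous
             = 6.5 − 3.6 − 1.8 = 1.1.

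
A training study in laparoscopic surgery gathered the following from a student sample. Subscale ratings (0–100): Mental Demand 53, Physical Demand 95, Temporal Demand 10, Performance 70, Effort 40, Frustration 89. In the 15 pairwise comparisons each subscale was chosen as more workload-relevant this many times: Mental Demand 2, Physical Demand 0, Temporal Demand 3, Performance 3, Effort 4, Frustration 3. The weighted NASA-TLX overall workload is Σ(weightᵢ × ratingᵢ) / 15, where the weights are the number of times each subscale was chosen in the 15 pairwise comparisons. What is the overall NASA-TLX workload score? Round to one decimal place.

51.5

The tallies are the weights (they sum to 15).
Weighted sum = 2·53 + 0·95 + 3·10 + 3·70 + 4·40 + 3·89
            = 106 + 0 + 30 + 210 + 160 + 267 = 773.
Overall workload = 773 / 15 = 51.5333 ≈ 51.5.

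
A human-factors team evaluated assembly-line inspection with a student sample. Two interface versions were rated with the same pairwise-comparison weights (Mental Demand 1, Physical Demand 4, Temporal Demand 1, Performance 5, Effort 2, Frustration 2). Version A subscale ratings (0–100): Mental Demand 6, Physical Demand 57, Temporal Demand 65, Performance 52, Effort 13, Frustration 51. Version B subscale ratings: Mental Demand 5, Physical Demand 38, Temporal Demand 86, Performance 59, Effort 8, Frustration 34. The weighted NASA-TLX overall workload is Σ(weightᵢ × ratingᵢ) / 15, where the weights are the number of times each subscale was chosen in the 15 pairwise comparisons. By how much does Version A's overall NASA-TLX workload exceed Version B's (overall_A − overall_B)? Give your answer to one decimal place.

Version A weighted sum = 1·6 + 4·57 + 1·65 + 5·52 + 2·13 + 2·51 = 6 + 228 + 65 + 260 + 26 + 102 = 687; overall_A = 687/15 = 45.8000.
Version B weighted sum = 1·5 + 4·38 + 1·86 + 5·59 + 2·8 + 2·34 = 5 + 152 + 86 + 295 + 16 + 68 = 622; overall_B = 622/15 = 41.4667.
Difference = 45.8000 − 41.4667 = 4.3333 ≈ 4.3.

4.3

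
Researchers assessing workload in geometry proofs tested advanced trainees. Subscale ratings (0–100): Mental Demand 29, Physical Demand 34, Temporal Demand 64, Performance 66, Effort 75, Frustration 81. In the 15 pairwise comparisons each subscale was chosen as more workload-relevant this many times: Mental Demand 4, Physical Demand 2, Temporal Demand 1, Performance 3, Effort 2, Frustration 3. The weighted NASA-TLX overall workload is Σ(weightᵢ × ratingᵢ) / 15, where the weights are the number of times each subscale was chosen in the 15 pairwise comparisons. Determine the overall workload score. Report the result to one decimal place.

The tallies are the weights (they sum to 15).
Weighted sum = 4·29 + 2·34 + 1·64 + 3·66 + 2·75 + 3·81
            = 116 + 68 + 64 + 198 + 150 + 243 = 839.
Overall workload = 839 / 15 = 55.9333 ≈ 55.9.

55.9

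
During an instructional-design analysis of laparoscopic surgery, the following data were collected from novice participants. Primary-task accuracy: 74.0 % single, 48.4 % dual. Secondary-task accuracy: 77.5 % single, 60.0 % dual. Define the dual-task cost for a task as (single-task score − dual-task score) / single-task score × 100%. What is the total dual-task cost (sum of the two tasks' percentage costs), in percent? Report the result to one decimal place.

Primary cost = (74.0 − 48.4) / 74.0 × 100% = 34.5946%.
Secondary cost = (77.5 − 60.0) / 77.5 × 100% = 22.5806%.
Total = 34.5946% + 22.5806% = 57.1752% ≈ 57.2%.

57.2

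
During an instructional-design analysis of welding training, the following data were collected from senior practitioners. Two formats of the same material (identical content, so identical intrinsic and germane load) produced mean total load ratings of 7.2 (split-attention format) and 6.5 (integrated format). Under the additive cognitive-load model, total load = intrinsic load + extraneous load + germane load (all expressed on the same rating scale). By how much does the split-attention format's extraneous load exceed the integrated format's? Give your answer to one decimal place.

0.7

Intrinsic and germane load are equal across formats, so the difference in total load equals the difference in extraneous load.
Extraneous-load difference = 7.2 − 6.5 = 0.7.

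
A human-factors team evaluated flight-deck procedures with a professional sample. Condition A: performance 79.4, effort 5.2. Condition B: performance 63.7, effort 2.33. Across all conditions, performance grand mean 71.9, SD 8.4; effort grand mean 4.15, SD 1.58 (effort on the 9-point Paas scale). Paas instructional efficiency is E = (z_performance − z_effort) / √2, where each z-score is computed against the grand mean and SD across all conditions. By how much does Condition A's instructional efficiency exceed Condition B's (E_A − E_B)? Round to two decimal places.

0.04

Condition A: z_P = (79.4 − 71.9)/8.4 = 0.8929; z_E = (5.2 − 4.15)/1.58 = 0.6646; E_A = (0.8929 − 0.6646)/√2 = 0.1614.
Condition B: z_P = (63.7 − 71.9)/8.4 = -0.9762; z_E = (2.33 − 4.15)/1.58 = -1.1519; E_B = (-0.9762 − (-1.1519))/√2 = 0.1242.
E_A − E_B = 0.1614 − 0.1242 = 0.0372 ≈ 0.04.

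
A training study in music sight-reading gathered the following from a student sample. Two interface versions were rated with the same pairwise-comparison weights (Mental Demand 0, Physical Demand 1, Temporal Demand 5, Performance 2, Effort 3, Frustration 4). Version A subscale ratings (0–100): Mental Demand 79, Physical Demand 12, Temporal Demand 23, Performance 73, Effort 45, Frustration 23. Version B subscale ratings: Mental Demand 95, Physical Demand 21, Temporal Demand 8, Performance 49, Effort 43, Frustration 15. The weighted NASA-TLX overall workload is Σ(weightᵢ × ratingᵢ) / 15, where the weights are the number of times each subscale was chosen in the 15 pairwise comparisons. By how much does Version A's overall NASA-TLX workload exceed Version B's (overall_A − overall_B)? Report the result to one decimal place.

Version A weighted sum = 0·79 + 1·12 + 5·23 + 2·73 + 3·45 + 4·23 = 0 + 12 + 115 + 146 + 135 + 92 = 500; overall_A = 500/15 = 33.3333.
Version B weighted sum = 0·95 + 1·21 + 5·8 + 2·49 + 3·43 + 4·15 = 0 + 21 + 40 + 98 + 129 + 60 = 348; overall_B = 348/15 = 23.2000.
Difference = 33.3333 − 23.2000 = 10.1333 ≈ 10.1.

10.1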